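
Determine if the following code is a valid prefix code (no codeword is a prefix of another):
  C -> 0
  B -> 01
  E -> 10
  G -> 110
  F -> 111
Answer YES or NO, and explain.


Checking each pair (does one codeword prefix another?):
  C='0' vs B='01': prefix -- VIOLATION

NO -- this is NOT a valid prefix code. C (0) is a prefix of B (01).


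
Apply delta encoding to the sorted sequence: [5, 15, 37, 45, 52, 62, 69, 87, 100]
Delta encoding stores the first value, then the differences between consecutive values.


First value: 5
Deltas:
  15 - 5 = 10
  37 - 15 = 22
  45 - 37 = 8
  52 - 45 = 7
  62 - 52 = 10
  69 - 62 = 7
  87 - 69 = 18
  100 - 87 = 13


Delta encoded: [5, 10, 22, 8, 7, 10, 7, 18, 13]


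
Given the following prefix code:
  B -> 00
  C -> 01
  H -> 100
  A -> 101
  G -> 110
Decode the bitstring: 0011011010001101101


Decoding step by step:
Bits 00 -> B
Bits 110 -> G
Bits 110 -> G
Bits 100 -> H
Bits 01 -> C
Bits 101 -> A
Bits 101 -> A


Decoded message: BGGHCAA


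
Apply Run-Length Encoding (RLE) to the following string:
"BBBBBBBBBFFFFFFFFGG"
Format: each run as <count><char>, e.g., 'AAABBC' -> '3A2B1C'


Scanning runs left to right:
  i=0: run of 'B' x 9 -> '9B'
  i=9: run of 'F' x 8 -> '8F'
  i=17: run of 'G' x 2 -> '2G'

RLE = 9B8F2G


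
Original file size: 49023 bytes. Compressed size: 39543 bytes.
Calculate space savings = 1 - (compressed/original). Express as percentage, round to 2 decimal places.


ratio = compressed/original = 39543/49023 = 0.806621
savings = 1 - ratio = 1 - 0.806621 = 0.193379
as a percentage: 0.193379 * 100 = 19.34%

Space savings = 1 - 39543/49023 = 19.34%


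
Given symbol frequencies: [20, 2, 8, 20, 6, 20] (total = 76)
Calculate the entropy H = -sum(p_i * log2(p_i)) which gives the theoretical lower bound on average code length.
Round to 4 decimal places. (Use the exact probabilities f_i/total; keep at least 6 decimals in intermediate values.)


Per-symbol terms -p_i * log2(p_i) with p_i = f_i/76:
  p = 20/76 = 0.263158: log2(p) = -1.925999, -p*log2(p) = 0.506842
  p = 2/76 = 0.026316: log2(p) = -5.247928, -p*log2(p) = 0.138103
  p = 8/76 = 0.105263: log2(p) = -3.247928, -p*log2(p) = 0.341887
  p = 20/76 = 0.263158: log2(p) = -1.925999, -p*log2(p) = 0.506842
  p = 6/76 = 0.078947: log2(p) = -3.662965, -p*log2(p) = 0.289181
  p = 20/76 = 0.263158: log2(p) = -1.925999, -p*log2(p) = 0.506842
H = 0.506842 + 0.138103 + 0.341887 + 0.506842 + 0.289181 + 0.506842 = 2.289697

H = 2.2897 bits/symbol


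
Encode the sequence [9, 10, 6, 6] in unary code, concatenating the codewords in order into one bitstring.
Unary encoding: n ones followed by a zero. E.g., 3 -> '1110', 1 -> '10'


Encode each number as n ones followed by a terminating 0:
  9 -> 1111111110 (10 bits)
  10 -> 11111111110 (11 bits)
  6 -> 1111110 (7 bits)
  6 -> 1111110 (7 bits)
Total length = 10 + 11 + 7 + 7 = 35 bits.

Unary([9, 10, 6, 6]) = 11111111101111111111011111101111110 (35 bits)


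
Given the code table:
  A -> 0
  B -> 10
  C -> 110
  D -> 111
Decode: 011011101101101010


Decoding:
0 -> A
110 -> C
111 -> D
0 -> A
110 -> C
110 -> C
10 -> B
10 -> B


Result: ACDACCBB


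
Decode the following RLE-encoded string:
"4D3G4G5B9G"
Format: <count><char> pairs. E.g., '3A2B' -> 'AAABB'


Expanding each <count><char> pair:
  4D -> 'DDDD'
  3G -> 'GGG'
  4G -> 'GGGG'
  5B -> 'BBBBB'
  9G -> 'GGGGGGGGG'

Decoded = DDDDGGGGGGGBBBBBGGGGGGGGG


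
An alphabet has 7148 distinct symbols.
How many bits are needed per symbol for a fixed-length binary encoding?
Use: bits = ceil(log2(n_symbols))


log2(7148) = 12.8033
Bracket: 2^12 = 4096 < 7148 <= 2^13 = 8192
So ceil(log2(7148)) = 13

bits = ceil(log2(7148)) = ceil(12.8033) = 13 bits


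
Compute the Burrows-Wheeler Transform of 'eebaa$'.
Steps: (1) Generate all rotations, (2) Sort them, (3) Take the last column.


Rotations (sorted):
  0: $eebaa -> last char: a
  1: a$eeba -> last char: a
  2: aa$eeb -> last char: b
  3: baa$ee -> last char: e
  4: ebaa$e -> last char: e
  5: eebaa$ -> last char: $


BWT = aabee$


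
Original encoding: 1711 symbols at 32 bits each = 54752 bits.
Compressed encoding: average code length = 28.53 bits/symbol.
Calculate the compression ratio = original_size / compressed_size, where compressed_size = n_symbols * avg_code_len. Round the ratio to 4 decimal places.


original_size = n_symbols * orig_bits = 1711 * 32 = 54752 bits
compressed_size = n_symbols * avg_code_len = 1711 * 28.53 = 48814.83 bits
ratio = original_size / compressed_size = 54752 / 48814.83 = 1.1216

Compression ratio = 1.1216


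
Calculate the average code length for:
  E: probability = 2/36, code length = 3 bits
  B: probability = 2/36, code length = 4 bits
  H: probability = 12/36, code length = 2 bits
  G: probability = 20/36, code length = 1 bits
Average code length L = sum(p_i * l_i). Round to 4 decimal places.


Weighted contributions p_i * l_i:
  E: (2/36) * 3 = 6/36
  B: (2/36) * 4 = 8/36
  H: (12/36) * 2 = 24/36
  G: (20/36) * 1 = 20/36
Sum = (6 + 8 + 24 + 20)/36 = 58/36

L = 58/36 = 1.6111 bits/symbol


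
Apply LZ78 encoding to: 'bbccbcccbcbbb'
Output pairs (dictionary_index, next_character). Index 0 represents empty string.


LZ78 encoding steps:
Dictionary: {0: ''}
Step 1: w='' (idx 0), next='b' -> output (0, 'b'), add 'b' as idx 1
Step 2: w='b' (idx 1), next='c' -> output (1, 'c'), add 'bc' as idx 2
Step 3: w='' (idx 0), next='c' -> output (0, 'c'), add 'c' as idx 3
Step 4: w='bc' (idx 2), next='c' -> output (2, 'c'), add 'bcc' as idx 4
Step 5: w='c' (idx 3), next='b' -> output (3, 'b'), add 'cb' as idx 5
Step 6: w='cb' (idx 5), next='b' -> output (5, 'b'), add 'cbb' as idx 6
Step 7: w='b' (idx 1), end of input -> output (1, '')


Encoded: [(0, 'b'), (1, 'c'), (0, 'c'), (2, 'c'), (3, 'b'), (5, 'b'), (1, '')]


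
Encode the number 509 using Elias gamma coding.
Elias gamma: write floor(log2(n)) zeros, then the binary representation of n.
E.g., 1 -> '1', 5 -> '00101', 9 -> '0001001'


num_bits = floor(log2(509)) + 1 = 9
leading_zeros = num_bits - 1 = 8
binary(509) = 111111101

Elias gamma(509) = '00000000' + '111111101' = 00000000111111101 (17 bits)


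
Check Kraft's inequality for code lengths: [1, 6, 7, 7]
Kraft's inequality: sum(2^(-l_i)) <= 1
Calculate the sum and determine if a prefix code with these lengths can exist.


Sum = 2^(-1) + 2^(-6) + 2^(-7) + 2^(-7)
    = 0.5 + 0.015625 + 0.0078125 + 0.0078125
    = 68/128 = 0.53125
Since 0.53125 <= 1, Kraft's inequality IS satisfied.
A prefix code with these lengths CAN exist.

Kraft sum = 0.53125. Satisfied.


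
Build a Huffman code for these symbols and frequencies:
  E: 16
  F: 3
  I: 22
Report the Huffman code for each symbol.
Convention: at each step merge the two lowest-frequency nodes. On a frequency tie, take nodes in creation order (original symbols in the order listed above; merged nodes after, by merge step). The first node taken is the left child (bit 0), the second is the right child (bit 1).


Huffman tree construction:
Step 1: Merge F(3) + E(16) = 19
Step 2: Merge (F+E)(19) + I(22) = 41
Read each symbol's code off the tree from the root (left child = 0, right child = 1).

Codes:
  E: 01 (length 2)
  F: 00 (length 2)
  I: 1 (length 1)
Average code length: 60/41 = 1.4634 bits/symbol


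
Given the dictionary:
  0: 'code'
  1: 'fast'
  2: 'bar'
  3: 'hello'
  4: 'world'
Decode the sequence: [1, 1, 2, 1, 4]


Look up each index in the dictionary:
  1 -> 'fast'
  1 -> 'fast'
  2 -> 'bar'
  1 -> 'fast'
  4 -> 'world'

Decoded: "fast fast bar fast world"


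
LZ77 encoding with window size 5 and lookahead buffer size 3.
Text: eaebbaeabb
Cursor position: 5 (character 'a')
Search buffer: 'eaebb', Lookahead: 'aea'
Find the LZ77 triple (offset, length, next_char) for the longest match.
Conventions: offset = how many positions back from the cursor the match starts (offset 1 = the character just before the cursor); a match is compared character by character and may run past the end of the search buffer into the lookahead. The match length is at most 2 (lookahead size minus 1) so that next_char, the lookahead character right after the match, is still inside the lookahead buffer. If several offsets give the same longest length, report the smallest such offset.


Try each offset into the search buffer:
  offset=1 (pos 4, char 'b'): match length 0
  offset=2 (pos 3, char 'b'): match length 0
  offset=3 (pos 2, char 'e'): match length 0
  offset=4 (pos 1, char 'a'): match length 2
  offset=5 (pos 0, char 'e'): match length 0
Longest match has length 2 at offset 4.
next_char = character at position 5 + 2 = 7 -> 'a'

Best match: offset=4, length=2 (matching 'ae' starting at position 1)
LZ77 triple: (4, 2, 'a')


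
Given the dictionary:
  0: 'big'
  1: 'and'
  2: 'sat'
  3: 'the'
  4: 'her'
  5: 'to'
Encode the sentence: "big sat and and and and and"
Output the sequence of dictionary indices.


Look up each word in the dictionary:
  'big' -> 0
  'sat' -> 2
  'and' -> 1
  'and' -> 1
  'and' -> 1
  'and' -> 1
  'and' -> 1

Encoded: [0, 2, 1, 1, 1, 1, 1]


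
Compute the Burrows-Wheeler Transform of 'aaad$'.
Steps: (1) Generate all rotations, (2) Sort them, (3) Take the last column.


Rotations (sorted):
  0: $aaad -> last char: d
  1: aaad$ -> last char: $
  2: aad$a -> last char: a
  3: ad$aa -> last char: a
  4: d$aaa -> last char: a


BWT = d$aaa


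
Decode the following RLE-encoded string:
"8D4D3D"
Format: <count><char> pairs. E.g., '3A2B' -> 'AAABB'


Expanding each <count><char> pair:
  8D -> 'DDDDDDDD'
  4D -> 'DDDD'
  3D -> 'DDD'

Decoded = DDDDDDDDDDDDDDD


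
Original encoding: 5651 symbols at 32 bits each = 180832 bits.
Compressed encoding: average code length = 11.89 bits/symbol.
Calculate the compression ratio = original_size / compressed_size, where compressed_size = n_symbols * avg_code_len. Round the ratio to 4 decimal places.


original_size = n_symbols * orig_bits = 5651 * 32 = 180832 bits
compressed_size = n_symbols * avg_code_len = 5651 * 11.89 = 67190.39 bits
ratio = original_size / compressed_size = 180832 / 67190.39 = 2.6913

Compression ratio = 2.6913


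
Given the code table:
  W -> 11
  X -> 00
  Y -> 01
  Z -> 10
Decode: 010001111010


Decoding:
01 -> Y
00 -> X
01 -> Y
11 -> W
10 -> Z
10 -> Z


Result: YXYWZZ


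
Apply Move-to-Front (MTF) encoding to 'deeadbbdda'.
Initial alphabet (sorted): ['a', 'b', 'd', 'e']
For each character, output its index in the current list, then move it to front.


MTF encoding:
'd': index 2 in ['a', 'b', 'd', 'e'] -> ['d', 'a', 'b', 'e']
'e': index 3 in ['d', 'a', 'b', 'e'] -> ['e', 'd', 'a', 'b']
'e': index 0 in ['e', 'd', 'a', 'b'] -> ['e', 'd', 'a', 'b']
'a': index 2 in ['e', 'd', 'a', 'b'] -> ['a', 'e', 'd', 'b']
'd': index 2 in ['a', 'e', 'd', 'b'] -> ['d', 'a', 'e', 'b']
'b': index 3 in ['d', 'a', 'e', 'b'] -> ['b', 'd', 'a', 'e']
'b': index 0 in ['b', 'd', 'a', 'e'] -> ['b', 'd', 'a', 'e']
'd': index 1 in ['b', 'd', 'a', 'e'] -> ['d', 'b', 'a', 'e']
'd': index 0 in ['d', 'b', 'a', 'e'] -> ['d', 'b', 'a', 'e']
'a': index 2 in ['d', 'b', 'a', 'e'] -> ['a', 'd', 'b', 'e']


Output: [2, 3, 0, 2, 2, 3, 0, 1, 0, 2]


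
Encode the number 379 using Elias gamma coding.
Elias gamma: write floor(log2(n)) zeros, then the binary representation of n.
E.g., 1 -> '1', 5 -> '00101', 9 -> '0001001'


num_bits = floor(log2(379)) + 1 = 9
leading_zeros = num_bits - 1 = 8
binary(379) = 101111011

Elias gamma(379) = '00000000' + '101111011' = 00000000101111011 (17 bits)


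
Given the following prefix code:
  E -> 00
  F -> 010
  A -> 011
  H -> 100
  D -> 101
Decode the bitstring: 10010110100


Decoding step by step:
Bits 100 -> H
Bits 101 -> D
Bits 101 -> D
Bits 00 -> E


Decoded message: HDDE


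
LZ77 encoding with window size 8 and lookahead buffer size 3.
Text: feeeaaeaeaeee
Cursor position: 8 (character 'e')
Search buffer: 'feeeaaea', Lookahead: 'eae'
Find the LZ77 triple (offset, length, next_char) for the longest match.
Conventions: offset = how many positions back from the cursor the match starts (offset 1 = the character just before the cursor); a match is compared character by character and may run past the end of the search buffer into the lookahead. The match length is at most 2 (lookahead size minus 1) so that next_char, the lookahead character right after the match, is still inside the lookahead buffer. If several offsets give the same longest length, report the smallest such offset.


Try each offset into the search buffer:
  offset=1 (pos 7, char 'a'): match length 0
  offset=2 (pos 6, char 'e'): match length 2
  offset=3 (pos 5, char 'a'): match length 0
  offset=4 (pos 4, char 'a'): match length 0
  offset=5 (pos 3, char 'e'): match length 2
  offset=6 (pos 2, char 'e'): match length 1
  offset=7 (pos 1, char 'e'): match length 1
  offset=8 (pos 0, char 'f'): match length 0
Longest match has length 2, found at offsets 2, 5; take the smallest, offset 2.
next_char = character at position 8 + 2 = 10 -> 'e'

Best match: offset=2, length=2 (matching 'ea' starting at position 6)
LZ77 triple: (2, 2, 'e')


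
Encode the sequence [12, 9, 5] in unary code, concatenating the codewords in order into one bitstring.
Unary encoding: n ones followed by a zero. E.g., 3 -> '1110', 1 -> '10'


Encode each number as n ones followed by a terminating 0:
  12 -> 1111111111110 (13 bits)
  9 -> 1111111110 (10 bits)
  5 -> 111110 (6 bits)
Total length = 13 + 10 + 6 = 29 bits.

Unary([12, 9, 5]) = 11111111111101111111110111110 (29 bits)


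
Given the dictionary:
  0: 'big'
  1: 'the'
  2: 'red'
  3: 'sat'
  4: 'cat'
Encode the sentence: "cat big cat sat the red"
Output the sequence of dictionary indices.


Look up each word in the dictionary:
  'cat' -> 4
  'big' -> 0
  'cat' -> 4
  'sat' -> 3
  'the' -> 1
  'red' -> 2

Encoded: [4, 0, 4, 3, 1, 2]


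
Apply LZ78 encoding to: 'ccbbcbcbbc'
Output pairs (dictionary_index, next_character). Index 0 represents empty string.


LZ78 encoding steps:
Dictionary: {0: ''}
Step 1: w='' (idx 0), next='c' -> output (0, 'c'), add 'c' as idx 1
Step 2: w='c' (idx 1), next='b' -> output (1, 'b'), add 'cb' as idx 2
Step 3: w='' (idx 0), next='b' -> output (0, 'b'), add 'b' as idx 3
Step 4: w='cb' (idx 2), next='c' -> output (2, 'c'), add 'cbc' as idx 4
Step 5: w='b' (idx 3), next='b' -> output (3, 'b'), add 'bb' as idx 5
Step 6: w='c' (idx 1), end of input -> output (1, '')


Encoded: [(0, 'c'), (1, 'b'), (0, 'b'), (2, 'c'), (3, 'b'), (1, '')]


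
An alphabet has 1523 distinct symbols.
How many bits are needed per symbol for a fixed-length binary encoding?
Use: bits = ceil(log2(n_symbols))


log2(1523) = 10.5727
Bracket: 2^10 = 1024 < 1523 <= 2^11 = 2048
So ceil(log2(1523)) = 11

bits = ceil(log2(1523)) = ceil(10.5727) = 11 bits


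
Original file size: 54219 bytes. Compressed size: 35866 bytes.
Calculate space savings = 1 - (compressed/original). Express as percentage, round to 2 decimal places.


ratio = compressed/original = 35866/54219 = 0.661502
savings = 1 - ratio = 1 - 0.661502 = 0.338498
as a percentage: 0.338498 * 100 = 33.85%

Space savings = 1 - 35866/54219 = 33.85%


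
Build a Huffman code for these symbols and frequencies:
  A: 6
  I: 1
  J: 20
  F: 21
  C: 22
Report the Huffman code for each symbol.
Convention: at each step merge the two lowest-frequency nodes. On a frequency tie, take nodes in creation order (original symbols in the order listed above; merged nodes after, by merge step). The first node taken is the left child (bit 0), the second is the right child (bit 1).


Huffman tree construction:
Step 1: Merge I(1) + A(6) = 7
Step 2: Merge (I+A)(7) + J(20) = 27
Step 3: Merge F(21) + C(22) = 43
Step 4: Merge ((I+A)+J)(27) + (F+C)(43) = 70
Read each symbol's code off the tree from the root (left child = 0, right child = 1).

Codes:
  A: 001 (length 3)
  I: 000 (length 3)
  J: 01 (length 2)
  F: 10 (length 2)
  C: 11 (length 2)
Average code length: 147/70 = 2.1000 bits/symbol


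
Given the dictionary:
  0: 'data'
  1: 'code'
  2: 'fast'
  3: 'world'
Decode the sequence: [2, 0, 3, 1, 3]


Look up each index in the dictionary:
  2 -> 'fast'
  0 -> 'data'
  3 -> 'world'
  1 -> 'code'
  3 -> 'world'

Decoded: "fast data world code world"


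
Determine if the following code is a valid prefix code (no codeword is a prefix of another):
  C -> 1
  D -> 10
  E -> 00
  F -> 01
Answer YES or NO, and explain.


Checking each pair (does one codeword prefix another?):
  C='1' vs D='10': prefix -- VIOLATION

NO -- this is NOT a valid prefix code. C (1) is a prefix of D (10).


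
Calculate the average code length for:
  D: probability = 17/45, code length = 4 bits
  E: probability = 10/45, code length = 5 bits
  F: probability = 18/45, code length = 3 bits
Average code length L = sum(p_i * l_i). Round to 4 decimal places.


Weighted contributions p_i * l_i:
  D: (17/45) * 4 = 68/45
  E: (10/45) * 5 = 50/45
  F: (18/45) * 3 = 54/45
Sum = (68 + 50 + 54)/45 = 172/45

L = 172/45 = 3.8222 bits/symbol


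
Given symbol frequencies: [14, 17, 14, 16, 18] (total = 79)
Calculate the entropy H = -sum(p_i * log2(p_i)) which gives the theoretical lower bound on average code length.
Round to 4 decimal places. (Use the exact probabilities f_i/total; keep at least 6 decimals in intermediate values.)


Per-symbol terms -p_i * log2(p_i) with p_i = f_i/79:
  p = 14/79 = 0.177215: log2(p) = -2.496426, -p*log2(p) = 0.442405
  p = 17/79 = 0.215190: log2(p) = -2.216318, -p*log2(p) = 0.476929
  p = 14/79 = 0.177215: log2(p) = -2.496426, -p*log2(p) = 0.442405
  p = 16/79 = 0.202532: log2(p) = -2.303781, -p*log2(p) = 0.466589
  p = 18/79 = 0.227848: log2(p) = -2.133856, -p*log2(p) = 0.486195
H = 0.442405 + 0.476929 + 0.442405 + 0.466589 + 0.486195 = 2.314523

H = 2.3145 bits/symbol


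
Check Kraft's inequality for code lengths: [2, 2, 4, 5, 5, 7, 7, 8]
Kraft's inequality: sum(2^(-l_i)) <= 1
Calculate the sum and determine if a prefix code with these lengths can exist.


Sum = 2^(-2) + 2^(-2) + 2^(-4) + 2^(-5) + 2^(-5) + 2^(-7) + 2^(-7) + 2^(-8)
    = 0.25 + 0.25 + 0.0625 + 0.03125 + 0.03125 + 0.0078125 + 0.0078125 + 0.00390625
    = 165/256 = 0.64453125
Since 0.64453125 <= 1, Kraft's inequality IS satisfied.
A prefix code with these lengths CAN exist.

Kraft sum = 0.64453125. Satisfied.


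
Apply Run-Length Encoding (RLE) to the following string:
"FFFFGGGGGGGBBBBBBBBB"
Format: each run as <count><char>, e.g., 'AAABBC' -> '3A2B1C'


Scanning runs left to right:
  i=0: run of 'F' x 4 -> '4F'
  i=4: run of 'G' x 7 -> '7G'
  i=11: run of 'B' x 9 -> '9B'

RLE = 4F7G9B


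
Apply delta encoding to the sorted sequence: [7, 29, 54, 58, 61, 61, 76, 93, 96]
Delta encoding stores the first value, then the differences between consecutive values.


First value: 7
Deltas:
  29 - 7 = 22
  54 - 29 = 25
  58 - 54 = 4
  61 - 58 = 3
  61 - 61 = 0
  76 - 61 = 15
  93 - 76 = 17
  96 - 93 = 3


Delta encoded: [7, 22, 25, 4, 3, 0, 15, 17, 3]


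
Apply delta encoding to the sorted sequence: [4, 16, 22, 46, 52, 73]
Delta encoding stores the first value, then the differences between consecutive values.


First value: 4
Deltas:
  16 - 4 = 12
  22 - 16 = 6
  46 - 22 = 24
  52 - 46 = 6
  73 - 52 = 21


Delta encoded: [4, 12, 6, 24, 6, 21]


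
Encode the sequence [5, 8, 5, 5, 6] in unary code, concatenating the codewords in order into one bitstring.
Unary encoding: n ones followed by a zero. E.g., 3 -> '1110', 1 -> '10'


Encode each number as n ones followed by a terminating 0:
  5 -> 111110 (6 bits)
  8 -> 111111110 (9 bits)
  5 -> 111110 (6 bits)
  5 -> 111110 (6 bits)
  6 -> 1111110 (7 bits)
Total length = 6 + 9 + 6 + 6 + 7 = 34 bits.

Unary([5, 8, 5, 5, 6]) = 1111101111111101111101111101111110 (34 bits)


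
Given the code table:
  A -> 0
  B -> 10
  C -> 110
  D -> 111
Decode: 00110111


Decoding:
0 -> A
0 -> A
110 -> C
111 -> D


Result: AACD


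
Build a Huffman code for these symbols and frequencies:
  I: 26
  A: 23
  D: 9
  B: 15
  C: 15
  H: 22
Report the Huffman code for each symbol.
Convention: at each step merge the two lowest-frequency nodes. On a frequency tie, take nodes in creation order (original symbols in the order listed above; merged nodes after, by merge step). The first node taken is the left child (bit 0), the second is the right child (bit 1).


Huffman tree construction:
Step 1: Merge D(9) + B(15) = 24
Step 2: Merge C(15) + H(22) = 37
Step 3: Merge A(23) + (D+B)(24) = 47
Step 4: Merge I(26) + (C+H)(37) = 63
Step 5: Merge (A+(D+B))(47) + (I+(C+H))(63) = 110
Read each symbol's code off the tree from the root (left child = 0, right child = 1).

Codes:
  I: 10 (length 2)
  A: 00 (length 2)
  D: 010 (length 3)
  B: 011 (length 3)
  C: 110 (length 3)
  H: 111 (length 3)
Average code length: 281/110 = 2.5545 bits/symbol


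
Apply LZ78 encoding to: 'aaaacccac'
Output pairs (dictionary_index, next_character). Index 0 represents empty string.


LZ78 encoding steps:
Dictionary: {0: ''}
Step 1: w='' (idx 0), next='a' -> output (0, 'a'), add 'a' as idx 1
Step 2: w='a' (idx 1), next='a' -> output (1, 'a'), add 'aa' as idx 2
Step 3: w='a' (idx 1), next='c' -> output (1, 'c'), add 'ac' as idx 3
Step 4: w='' (idx 0), next='c' -> output (0, 'c'), add 'c' as idx 4
Step 5: w='c' (idx 4), next='a' -> output (4, 'a'), add 'ca' as idx 5
Step 6: w='c' (idx 4), end of input -> output (4, '')


Encoded: [(0, 'a'), (1, 'a'), (1, 'c'), (0, 'c'), (4, 'a'), (4, '')]


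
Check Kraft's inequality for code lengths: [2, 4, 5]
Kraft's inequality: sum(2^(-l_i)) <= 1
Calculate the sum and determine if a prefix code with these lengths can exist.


Sum = 2^(-2) + 2^(-4) + 2^(-5)
    = 0.25 + 0.0625 + 0.03125
    = 11/32 = 0.34375
Since 0.34375 <= 1, Kraft's inequality IS satisfied.
A prefix code with these lengths CAN exist.

Kraft sum = 0.34375. Satisfied.


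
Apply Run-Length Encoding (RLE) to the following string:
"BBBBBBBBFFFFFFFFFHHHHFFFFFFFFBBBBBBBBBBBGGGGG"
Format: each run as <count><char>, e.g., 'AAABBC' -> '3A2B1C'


Scanning runs left to right:
  i=0: run of 'B' x 8 -> '8B'
  i=8: run of 'F' x 9 -> '9F'
  i=17: run of 'H' x 4 -> '4H'
  i=21: run of 'F' x 8 -> '8F'
  i=29: run of 'B' x 11 -> '11B'
  i=40: run of 'G' x 5 -> '5G'

RLE = 8B9F4H8F11B5G


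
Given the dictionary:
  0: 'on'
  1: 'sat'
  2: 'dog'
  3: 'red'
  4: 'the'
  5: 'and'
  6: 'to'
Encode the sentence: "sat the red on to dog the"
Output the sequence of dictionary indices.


Look up each word in the dictionary:
  'sat' -> 1
  'the' -> 4
  'red' -> 3
  'on' -> 0
  'to' -> 6
  'dog' -> 2
  'the' -> 4

Encoded: [1, 4, 3, 0, 6, 2, 4]


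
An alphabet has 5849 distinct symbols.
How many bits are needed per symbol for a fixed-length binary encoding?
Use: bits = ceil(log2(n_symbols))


log2(5849) = 12.514
Bracket: 2^12 = 4096 < 5849 <= 2^13 = 8192
So ceil(log2(5849)) = 13

bits = ceil(log2(5849)) = ceil(12.514) = 13 bits


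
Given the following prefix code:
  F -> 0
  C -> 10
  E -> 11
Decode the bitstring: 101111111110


Decoding step by step:
Bits 10 -> C
Bits 11 -> E
Bits 11 -> E
Bits 11 -> E
Bits 11 -> E
Bits 10 -> C


Decoded message: CEEEEC


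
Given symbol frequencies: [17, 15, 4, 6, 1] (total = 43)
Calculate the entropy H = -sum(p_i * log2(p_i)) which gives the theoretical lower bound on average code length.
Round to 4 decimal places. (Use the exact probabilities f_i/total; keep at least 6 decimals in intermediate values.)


Per-symbol terms -p_i * log2(p_i) with p_i = f_i/43:
  p = 17/43 = 0.395349: log2(p) = -1.338802, -p*log2(p) = 0.529294
  p = 15/43 = 0.348837: log2(p) = -1.519374, -p*log2(p) = 0.530014
  p = 4/43 = 0.093023: log2(p) = -3.426265, -p*log2(p) = 0.318722
  p = 6/43 = 0.139535: log2(p) = -2.841302, -p*log2(p) = 0.396461
  p = 1/43 = 0.023256: log2(p) = -5.426265, -p*log2(p) = 0.126192
H = 0.529294 + 0.530014 + 0.318722 + 0.396461 + 0.126192 = 1.900683

H = 1.9007 bits/symbol


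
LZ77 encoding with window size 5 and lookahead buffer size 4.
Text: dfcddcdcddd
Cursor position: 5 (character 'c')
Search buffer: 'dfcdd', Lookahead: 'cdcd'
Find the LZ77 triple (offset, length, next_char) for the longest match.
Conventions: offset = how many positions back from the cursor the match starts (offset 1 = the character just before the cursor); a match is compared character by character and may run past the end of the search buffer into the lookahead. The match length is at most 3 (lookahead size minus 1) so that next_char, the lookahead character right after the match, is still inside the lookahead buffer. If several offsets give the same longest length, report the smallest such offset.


Try each offset into the search buffer:
  offset=1 (pos 4, char 'd'): match length 0
  offset=2 (pos 3, char 'd'): match length 0
  offset=3 (pos 2, char 'c'): match length 2
  offset=4 (pos 1, char 'f'): match length 0
  offset=5 (pos 0, char 'd'): match length 0
Longest match has length 2 at offset 3.
next_char = character at position 5 + 2 = 7 -> 'c'

Best match: offset=3, length=2 (matching 'cd' starting at position 2)
LZ77 triple: (3, 2, 'c')


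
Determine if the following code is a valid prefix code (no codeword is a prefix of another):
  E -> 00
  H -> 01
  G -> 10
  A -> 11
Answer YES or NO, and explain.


Checking each pair (does one codeword prefix another?):
  E='00' vs H='01': no prefix
  E='00' vs G='10': no prefix
  E='00' vs A='11': no prefix
  H='01' vs E='00': no prefix
  H='01' vs G='10': no prefix
  H='01' vs A='11': no prefix
  G='10' vs E='00': no prefix
  G='10' vs H='01': no prefix
  G='10' vs A='11': no prefix
  A='11' vs E='00': no prefix
  A='11' vs H='01': no prefix
  A='11' vs G='10': no prefix
No violation found over all pairs.

YES -- this is a valid prefix code. No codeword is a prefix of any other codeword.


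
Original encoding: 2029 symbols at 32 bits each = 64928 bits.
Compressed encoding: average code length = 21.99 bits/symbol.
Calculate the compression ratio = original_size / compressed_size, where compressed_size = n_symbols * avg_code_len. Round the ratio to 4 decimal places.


original_size = n_symbols * orig_bits = 2029 * 32 = 64928 bits
compressed_size = n_symbols * avg_code_len = 2029 * 21.99 = 44617.71 bits
ratio = original_size / compressed_size = 64928 / 44617.71 = 1.4552

Compression ratio = 1.4552


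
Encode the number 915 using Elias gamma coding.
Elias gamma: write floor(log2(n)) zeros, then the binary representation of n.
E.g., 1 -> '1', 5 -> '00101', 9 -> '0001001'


num_bits = floor(log2(915)) + 1 = 10
leading_zeros = num_bits - 1 = 9
binary(915) = 1110010011

Elias gamma(915) = '000000000' + '1110010011' = 0000000001110010011 (19 bits)


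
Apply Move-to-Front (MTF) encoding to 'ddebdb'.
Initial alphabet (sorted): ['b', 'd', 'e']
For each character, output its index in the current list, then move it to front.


MTF encoding:
'd': index 1 in ['b', 'd', 'e'] -> ['d', 'b', 'e']
'd': index 0 in ['d', 'b', 'e'] -> ['d', 'b', 'e']
'e': index 2 in ['d', 'b', 'e'] -> ['e', 'd', 'b']
'b': index 2 in ['e', 'd', 'b'] -> ['b', 'e', 'd']
'd': index 2 in ['b', 'e', 'd'] -> ['d', 'b', 'e']
'b': index 1 in ['d', 'b', 'e'] -> ['b', 'd', 'e']


Output: [1, 0, 2, 2, 2, 1]


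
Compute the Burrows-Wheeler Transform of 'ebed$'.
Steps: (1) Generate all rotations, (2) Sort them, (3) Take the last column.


Rotations (sorted):
  0: $ebed -> last char: d
  1: bed$e -> last char: e
  2: d$ebe -> last char: e
  3: ebed$ -> last char: $
  4: ed$eb -> last char: b


BWT = dee$b


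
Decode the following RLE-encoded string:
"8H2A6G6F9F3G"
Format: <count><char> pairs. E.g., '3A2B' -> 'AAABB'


Expanding each <count><char> pair:
  8H -> 'HHHHHHHH'
  2A -> 'AA'
  6G -> 'GGGGGG'
  6F -> 'FFFFFF'
  9F -> 'FFFFFFFFF'
  3G -> 'GGG'

Decoded = HHHHHHHHAAGGGGGGFFFFFFFFFFFFFFFGGG


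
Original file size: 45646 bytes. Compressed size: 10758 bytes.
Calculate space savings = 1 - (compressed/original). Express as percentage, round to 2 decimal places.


ratio = compressed/original = 10758/45646 = 0.235683
savings = 1 - ratio = 1 - 0.235683 = 0.764317
as a percentage: 0.764317 * 100 = 76.43%

Space savings = 1 - 10758/45646 = 76.43%


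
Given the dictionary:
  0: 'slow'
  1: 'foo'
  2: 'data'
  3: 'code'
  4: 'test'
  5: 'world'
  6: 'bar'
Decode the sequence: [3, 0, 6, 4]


Look up each index in the dictionary:
  3 -> 'code'
  0 -> 'slow'
  6 -> 'bar'
  4 -> 'test'

Decoded: "code slow bar test"


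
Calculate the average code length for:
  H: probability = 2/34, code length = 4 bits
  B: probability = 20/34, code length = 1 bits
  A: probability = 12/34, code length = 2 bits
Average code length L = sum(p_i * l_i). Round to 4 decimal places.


Weighted contributions p_i * l_i:
  H: (2/34) * 4 = 8/34
  B: (20/34) * 1 = 20/34
  A: (12/34) * 2 = 24/34
Sum = (8 + 20 + 24)/34 = 52/34

L = 52/34 = 1.5294 bits/symbol


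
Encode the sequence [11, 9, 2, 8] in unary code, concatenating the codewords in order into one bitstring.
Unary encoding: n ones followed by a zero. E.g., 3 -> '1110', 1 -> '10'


Encode each number as n ones followed by a terminating 0:
  11 -> 111111111110 (12 bits)
  9 -> 1111111110 (10 bits)
  2 -> 110 (3 bits)
  8 -> 111111110 (9 bits)
Total length = 12 + 10 + 3 + 9 = 34 bits.

Unary([11, 9, 2, 8]) = 1111111111101111111110110111111110 (34 bits)


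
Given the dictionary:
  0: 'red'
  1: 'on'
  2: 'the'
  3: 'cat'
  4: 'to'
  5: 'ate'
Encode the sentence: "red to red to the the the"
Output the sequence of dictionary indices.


Look up each word in the dictionary:
  'red' -> 0
  'to' -> 4
  'red' -> 0
  'to' -> 4
  'the' -> 2
  'the' -> 2
  'the' -> 2

Encoded: [0, 4, 0, 4, 2, 2, 2]


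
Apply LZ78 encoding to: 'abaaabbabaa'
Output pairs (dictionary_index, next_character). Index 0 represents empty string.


LZ78 encoding steps:
Dictionary: {0: ''}
Step 1: w='' (idx 0), next='a' -> output (0, 'a'), add 'a' as idx 1
Step 2: w='' (idx 0), next='b' -> output (0, 'b'), add 'b' as idx 2
Step 3: w='a' (idx 1), next='a' -> output (1, 'a'), add 'aa' as idx 3
Step 4: w='a' (idx 1), next='b' -> output (1, 'b'), add 'ab' as idx 4
Step 5: w='b' (idx 2), next='a' -> output (2, 'a'), add 'ba' as idx 5
Step 6: w='ba' (idx 5), next='a' -> output (5, 'a'), add 'baa' as idx 6


Encoded: [(0, 'a'), (0, 'b'), (1, 'a'), (1, 'b'), (2, 'a'), (5, 'a')]


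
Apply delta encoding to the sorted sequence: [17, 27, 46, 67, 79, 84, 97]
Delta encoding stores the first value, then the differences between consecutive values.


First value: 17
Deltas:
  27 - 17 = 10
  46 - 27 = 19
  67 - 46 = 21
  79 - 67 = 12
  84 - 79 = 5
  97 - 84 = 13


Delta encoded: [17, 10, 19, 21, 12, 5, 13]


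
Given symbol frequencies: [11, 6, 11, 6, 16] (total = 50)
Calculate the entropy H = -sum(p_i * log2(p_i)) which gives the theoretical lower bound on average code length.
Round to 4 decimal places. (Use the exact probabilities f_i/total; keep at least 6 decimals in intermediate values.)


Per-symbol terms -p_i * log2(p_i) with p_i = f_i/50:
  p = 11/50 = 0.220000: log2(p) = -2.184425, -p*log2(p) = 0.480573
  p = 6/50 = 0.120000: log2(p) = -3.058894, -p*log2(p) = 0.367067
  p = 11/50 = 0.220000: log2(p) = -2.184425, -p*log2(p) = 0.480573
  p = 6/50 = 0.120000: log2(p) = -3.058894, -p*log2(p) = 0.367067
  p = 16/50 = 0.320000: log2(p) = -1.643856, -p*log2(p) = 0.526034
H = 0.480573 + 0.367067 + 0.480573 + 0.367067 + 0.526034 = 2.221314

H = 2.2213 bits/symbol


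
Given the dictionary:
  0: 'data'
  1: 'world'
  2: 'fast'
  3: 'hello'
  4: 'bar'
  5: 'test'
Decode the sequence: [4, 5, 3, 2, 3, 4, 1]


Look up each index in the dictionary:
  4 -> 'bar'
  5 -> 'test'
  3 -> 'hello'
  2 -> 'fast'
  3 -> 'hello'
  4 -> 'bar'
  1 -> 'world'

Decoded: "bar test hello fast hello bar world"


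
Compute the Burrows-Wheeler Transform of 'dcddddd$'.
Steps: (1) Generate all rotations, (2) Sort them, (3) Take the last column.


Rotations (sorted):
  0: $dcddddd -> last char: d
  1: cddddd$d -> last char: d
  2: d$dcdddd -> last char: d
  3: dcddddd$ -> last char: $
  4: dd$dcddd -> last char: d
  5: ddd$dcdd -> last char: d
  6: dddd$dcd -> last char: d
  7: ddddd$dc -> last char: c


BWT = ddd$dddc


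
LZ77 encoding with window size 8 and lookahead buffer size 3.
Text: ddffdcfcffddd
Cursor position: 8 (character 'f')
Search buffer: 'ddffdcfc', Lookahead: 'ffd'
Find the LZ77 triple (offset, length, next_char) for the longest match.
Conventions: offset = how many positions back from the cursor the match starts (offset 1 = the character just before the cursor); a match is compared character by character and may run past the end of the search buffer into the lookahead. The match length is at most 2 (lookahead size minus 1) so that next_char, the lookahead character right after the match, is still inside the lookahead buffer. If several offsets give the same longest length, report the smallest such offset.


Try each offset into the search buffer:
  offset=1 (pos 7, char 'c'): match length 0
  offset=2 (pos 6, char 'f'): match length 1
  offset=3 (pos 5, char 'c'): match length 0
  offset=4 (pos 4, char 'd'): match length 0
  offset=5 (pos 3, char 'f'): match length 1
  offset=6 (pos 2, char 'f'): match length 2
  offset=7 (pos 1, char 'd'): match length 0
  offset=8 (pos 0, char 'd'): match length 0
Longest match has length 2 at offset 6.
next_char = character at position 8 + 2 = 10 -> 'd'

Best match: offset=6, length=2 (matching 'ff' starting at position 2)
LZ77 triple: (6, 2, 'd')


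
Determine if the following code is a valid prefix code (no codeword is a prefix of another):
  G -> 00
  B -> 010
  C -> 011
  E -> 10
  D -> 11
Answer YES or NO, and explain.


Checking each pair (does one codeword prefix another?):
  G='00' vs B='010': no prefix
  G='00' vs C='011': no prefix
  G='00' vs E='10': no prefix
  G='00' vs D='11': no prefix
  B='010' vs G='00': no prefix
  B='010' vs C='011': no prefix
  B='010' vs E='10': no prefix
  B='010' vs D='11': no prefix
  C='011' vs G='00': no prefix
  C='011' vs B='010': no prefix
  C='011' vs E='10': no prefix
  C='011' vs D='11': no prefix
  E='10' vs G='00': no prefix
  E='10' vs B='010': no prefix
  E='10' vs C='011': no prefix
  E='10' vs D='11': no prefix
  D='11' vs G='00': no prefix
  D='11' vs B='010': no prefix
  D='11' vs C='011': no prefix
  D='11' vs E='10': no prefix
No violation found over all pairs.

YES -- this is a valid prefix code. No codeword is a prefix of any other codeword.


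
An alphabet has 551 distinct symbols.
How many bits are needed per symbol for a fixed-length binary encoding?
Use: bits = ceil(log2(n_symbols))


log2(551) = 9.1059
Bracket: 2^9 = 512 < 551 <= 2^10 = 1024
So ceil(log2(551)) = 10

bits = ceil(log2(551)) = ceil(9.1059) = 10 bits


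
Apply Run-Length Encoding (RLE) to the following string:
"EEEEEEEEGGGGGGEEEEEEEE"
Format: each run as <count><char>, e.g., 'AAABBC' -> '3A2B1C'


Scanning runs left to right:
  i=0: run of 'E' x 8 -> '8E'
  i=8: run of 'G' x 6 -> '6G'
  i=14: run of 'E' x 8 -> '8E'

RLE = 8E6G8E


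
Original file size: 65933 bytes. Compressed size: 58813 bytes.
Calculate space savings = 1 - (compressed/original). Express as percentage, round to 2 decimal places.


ratio = compressed/original = 58813/65933 = 0.892012
savings = 1 - ratio = 1 - 0.892012 = 0.107988
as a percentage: 0.107988 * 100 = 10.8%

Space savings = 1 - 58813/65933 = 10.8%


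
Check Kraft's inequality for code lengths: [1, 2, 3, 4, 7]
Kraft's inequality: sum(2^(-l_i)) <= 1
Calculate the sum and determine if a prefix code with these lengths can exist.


Sum = 2^(-1) + 2^(-2) + 2^(-3) + 2^(-4) + 2^(-7)
    = 0.5 + 0.25 + 0.125 + 0.0625 + 0.0078125
    = 121/128 = 0.9453125
Since 0.9453125 <= 1, Kraft's inequality IS satisfied.
A prefix code with these lengths CAN exist.

Kraft sum = 0.9453125. Satisfied.


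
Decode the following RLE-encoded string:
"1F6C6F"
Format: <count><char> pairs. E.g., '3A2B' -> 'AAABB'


Expanding each <count><char> pair:
  1F -> 'F'
  6C -> 'CCCCCC'
  6F -> 'FFFFFF'

Decoded = FCCCCCCFFFFFF


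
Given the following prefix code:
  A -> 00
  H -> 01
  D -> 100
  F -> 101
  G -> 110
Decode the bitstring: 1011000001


Decoding step by step:
Bits 101 -> F
Bits 100 -> D
Bits 00 -> A
Bits 01 -> H


Decoded message: FDAH


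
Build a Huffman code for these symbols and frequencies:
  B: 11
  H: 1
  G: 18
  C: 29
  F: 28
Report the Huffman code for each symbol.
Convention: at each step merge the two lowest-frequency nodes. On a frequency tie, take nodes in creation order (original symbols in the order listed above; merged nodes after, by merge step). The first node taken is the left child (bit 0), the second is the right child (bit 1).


Huffman tree construction:
Step 1: Merge H(1) + B(11) = 12
Step 2: Merge (H+B)(12) + G(18) = 30
Step 3: Merge F(28) + C(29) = 57
Step 4: Merge ((H+B)+G)(30) + (F+C)(57) = 87
Read each symbol's code off the tree from the root (left child = 0, right child = 1).

Codes:
  B: 001 (length 3)
  H: 000 (length 3)
  G: 01 (length 2)
  C: 11 (length 2)
  F: 10 (length 2)
Average code length: 186/87 = 2.1379 bits/symbol


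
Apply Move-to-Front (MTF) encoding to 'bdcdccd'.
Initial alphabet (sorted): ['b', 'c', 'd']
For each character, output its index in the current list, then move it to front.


MTF encoding:
'b': index 0 in ['b', 'c', 'd'] -> ['b', 'c', 'd']
'd': index 2 in ['b', 'c', 'd'] -> ['d', 'b', 'c']
'c': index 2 in ['d', 'b', 'c'] -> ['c', 'd', 'b']
'd': index 1 in ['c', 'd', 'b'] -> ['d', 'c', 'b']
'c': index 1 in ['d', 'c', 'b'] -> ['c', 'd', 'b']
'c': index 0 in ['c', 'd', 'b'] -> ['c', 'd', 'b']
'd': index 1 in ['c', 'd', 'b'] -> ['d', 'c', 'b']


Output: [0, 2, 2, 1, 1, 0, 1]


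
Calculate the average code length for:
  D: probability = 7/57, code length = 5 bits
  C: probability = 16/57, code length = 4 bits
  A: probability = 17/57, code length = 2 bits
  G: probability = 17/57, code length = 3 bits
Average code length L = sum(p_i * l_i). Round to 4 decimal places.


Weighted contributions p_i * l_i:
  D: (7/57) * 5 = 35/57
  C: (16/57) * 4 = 64/57
  A: (17/57) * 2 = 34/57
  G: (17/57) * 3 = 51/57
Sum = (35 + 64 + 34 + 51)/57 = 184/57

L = 184/57 = 3.2281 bits/symbol


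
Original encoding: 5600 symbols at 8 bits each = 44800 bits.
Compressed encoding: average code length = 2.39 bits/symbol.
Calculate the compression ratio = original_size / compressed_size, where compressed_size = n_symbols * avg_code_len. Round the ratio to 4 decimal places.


original_size = n_symbols * orig_bits = 5600 * 8 = 44800 bits
compressed_size = n_symbols * avg_code_len = 5600 * 2.39 = 13384.0 bits
ratio = original_size / compressed_size = 44800 / 13384.0 = 3.3473

Compression ratio = 3.3473


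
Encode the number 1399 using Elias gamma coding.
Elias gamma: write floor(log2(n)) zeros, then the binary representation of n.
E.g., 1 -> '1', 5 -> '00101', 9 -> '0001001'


num_bits = floor(log2(1399)) + 1 = 11
leading_zeros = num_bits - 1 = 10
binary(1399) = 10101110111

Elias gamma(1399) = '0000000000' + '10101110111' = 000000000010101110111 (21 bits)


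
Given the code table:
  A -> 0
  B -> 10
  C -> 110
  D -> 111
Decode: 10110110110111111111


Decoding:
10 -> B
110 -> C
110 -> C
110 -> C
111 -> D
111 -> D
111 -> D


Result: BCCCDDD


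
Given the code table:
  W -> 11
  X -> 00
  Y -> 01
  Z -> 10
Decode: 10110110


Decoding:
10 -> Z
11 -> W
01 -> Y
10 -> Z


Result: ZWYZ


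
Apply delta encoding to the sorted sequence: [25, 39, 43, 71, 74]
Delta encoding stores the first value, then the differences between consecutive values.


First value: 25
Deltas:
  39 - 25 = 14
  43 - 39 = 4
  71 - 43 = 28
  74 - 71 = 3


Delta encoded: [25, 14, 4, 28, 3]


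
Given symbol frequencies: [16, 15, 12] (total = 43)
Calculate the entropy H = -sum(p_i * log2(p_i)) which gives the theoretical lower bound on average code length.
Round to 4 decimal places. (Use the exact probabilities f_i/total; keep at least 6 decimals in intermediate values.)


Per-symbol terms -p_i * log2(p_i) with p_i = f_i/43:
  p = 16/43 = 0.372093: log2(p) = -1.426265, -p*log2(p) = 0.530703
  p = 15/43 = 0.348837: log2(p) = -1.519374, -p*log2(p) = 0.530014
  p = 12/43 = 0.279070: log2(p) = -1.841302, -p*log2(p) = 0.513852
H = 0.530703 + 0.530014 + 0.513852 = 1.574569

H = 1.5746 bits/symbol
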